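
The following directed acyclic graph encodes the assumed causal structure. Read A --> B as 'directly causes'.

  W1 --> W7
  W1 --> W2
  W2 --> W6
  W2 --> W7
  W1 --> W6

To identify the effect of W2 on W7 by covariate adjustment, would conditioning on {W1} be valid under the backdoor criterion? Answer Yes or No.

Yes

Backdoor paths from W2 to W7 (paths whose first edge points into W2):
  P1: W2 <- W1 -> W7
Condition 1 (no descendant of W2 in the set): holds — descendants of W2 are {W6, W7}; none are in {W1}.
Condition 2 (every backdoor path blocked by {W1}):
  P1: blocked at fork node W1 ∈ conditioning set.
{W1} satisfies the backdoor criterion.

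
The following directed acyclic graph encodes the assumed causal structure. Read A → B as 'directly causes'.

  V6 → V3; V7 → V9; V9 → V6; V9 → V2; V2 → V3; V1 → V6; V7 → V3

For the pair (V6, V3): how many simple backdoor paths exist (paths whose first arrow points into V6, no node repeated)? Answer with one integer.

A backdoor path from V6 to V3 is any simple undirected path whose first edge points into V6 (i.e. leaves V6 via a parent).
Parents of V6: {V1, V9}.
Enumerating:
  P1: V6 <- V9 <- V7 -> V3
  P2: V6 <- V9 -> V2 -> V3
That exhausts the simple backdoor paths. Count: 2.

2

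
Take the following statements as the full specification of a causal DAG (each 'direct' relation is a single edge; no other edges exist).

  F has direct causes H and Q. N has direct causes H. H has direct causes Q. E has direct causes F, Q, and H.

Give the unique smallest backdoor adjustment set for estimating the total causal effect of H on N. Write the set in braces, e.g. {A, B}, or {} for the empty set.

{}

Variables eligible for adjustment (non-descendants of H, excluding H and N): {Q}.
Backdoor paths from H to N:
  (none)
With no backdoor paths the empty set already satisfies the criterion, and it is trivially minimal.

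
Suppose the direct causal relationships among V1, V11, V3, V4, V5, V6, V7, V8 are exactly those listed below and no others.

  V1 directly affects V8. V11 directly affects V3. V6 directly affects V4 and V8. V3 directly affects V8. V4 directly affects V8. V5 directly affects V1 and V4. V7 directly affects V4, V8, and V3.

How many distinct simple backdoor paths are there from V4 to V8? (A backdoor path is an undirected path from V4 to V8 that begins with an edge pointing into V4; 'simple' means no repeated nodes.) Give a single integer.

A backdoor path from V4 to V8 is any simple undirected path whose first edge points into V4 (i.e. leaves V4 via a parent).
Parents of V4: {V5, V6, V7}.
Enumerating:
  P1: V4 <- V7 -> V3 -> V8
  P2: V4 <- V7 -> V8
  P3: V4 <- V5 -> V1 -> V8
  P4: V4 <- V6 -> V8
That exhausts the simple backdoor paths. Count: 4.

4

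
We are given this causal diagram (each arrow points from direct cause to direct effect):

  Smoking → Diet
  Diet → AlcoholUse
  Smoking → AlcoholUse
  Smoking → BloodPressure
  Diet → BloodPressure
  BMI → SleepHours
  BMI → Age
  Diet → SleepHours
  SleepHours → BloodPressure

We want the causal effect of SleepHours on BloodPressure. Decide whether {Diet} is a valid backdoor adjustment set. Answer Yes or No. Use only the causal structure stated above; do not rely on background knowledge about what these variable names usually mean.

Backdoor paths from SleepHours to BloodPressure (paths whose first edge points into SleepHours):
  P1: SleepHours <- Diet <- Smoking -> BloodPressure
  P2: SleepHours <- Diet -> BloodPressure
  P3: SleepHours <- Diet -> AlcoholUse <- Smoking -> BloodPressure
Condition 1 (no descendant of SleepHours in the set): holds — descendants of SleepHours are {BloodPressure}; none are in {Diet}.
Condition 2 (every backdoor path blocked by {Diet}):
  P1: blocked at chain node Diet ∈ conditioning set.
  P2: blocked at fork node Diet ∈ conditioning set.
  P3: blocked at fork node Diet ∈ conditioning set.
{Diet} satisfies the backdoor criterion.

Yes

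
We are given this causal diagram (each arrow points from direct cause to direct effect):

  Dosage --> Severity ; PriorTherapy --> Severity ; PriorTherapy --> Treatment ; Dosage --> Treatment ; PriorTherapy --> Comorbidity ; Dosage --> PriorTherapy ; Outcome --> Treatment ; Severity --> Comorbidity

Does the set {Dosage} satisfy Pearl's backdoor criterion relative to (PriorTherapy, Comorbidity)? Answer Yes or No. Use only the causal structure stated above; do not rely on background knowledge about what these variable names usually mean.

Yes

Backdoor paths from PriorTherapy to Comorbidity (paths whose first edge points into PriorTherapy):
  P1: PriorTherapy <- Dosage -> Severity -> Comorbidity
Condition 1 (no descendant of PriorTherapy in the set): holds — descendants of PriorTherapy are {Comorbidity, Severity, Treatment}; none are in {Dosage}.
Condition 2 (every backdoor path blocked by {Dosage}):
  P1: blocked at fork node Dosage ∈ conditioning set.
{Dosage} satisfies the backdoor criterion.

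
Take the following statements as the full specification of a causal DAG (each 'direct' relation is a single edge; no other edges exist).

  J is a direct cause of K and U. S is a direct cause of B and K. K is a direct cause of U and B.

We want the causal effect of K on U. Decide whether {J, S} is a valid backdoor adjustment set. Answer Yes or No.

Yes

Backdoor paths from K to U (paths whose first edge points into K):
  P1: K <- J -> U
Condition 1 (no descendant of K in the set): holds — descendants of K are {B, U}; none are in {J, S}.
Condition 2 (every backdoor path blocked by {J, S}):
  P1: blocked at fork node J ∈ conditioning set.
{J, S} satisfies the backdoor criterion.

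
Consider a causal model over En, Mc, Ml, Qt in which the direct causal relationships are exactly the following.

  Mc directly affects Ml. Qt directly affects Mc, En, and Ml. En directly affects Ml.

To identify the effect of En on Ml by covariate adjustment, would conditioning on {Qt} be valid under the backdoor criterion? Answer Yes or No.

Backdoor paths from En to Ml (paths whose first edge points into En):
  P1: En <- Qt -> Mc -> Ml
  P2: En <- Qt -> Ml
Condition 1 (no descendant of En in the set): holds — descendants of En are {Ml}; none are in {Qt}.
Condition 2 (every backdoor path blocked by {Qt}):
  P1: blocked at fork node Qt ∈ conditioning set.
  P2: blocked at fork node Qt ∈ conditioning set.
{Qt} satisfies the backdoor criterion.

Yes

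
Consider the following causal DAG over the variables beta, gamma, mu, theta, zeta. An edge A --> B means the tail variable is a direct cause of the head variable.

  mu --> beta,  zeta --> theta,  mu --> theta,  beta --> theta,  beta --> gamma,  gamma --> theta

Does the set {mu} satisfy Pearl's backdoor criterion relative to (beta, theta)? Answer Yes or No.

Backdoor paths from beta to theta (paths whose first edge points into beta):
  P1: beta <- mu -> theta
Condition 1 (no descendant of beta in the set): holds — descendants of beta are {gamma, theta}; none are in {mu}.
Condition 2 (every backdoor path blocked by {mu}):
  P1: blocked at fork node mu ∈ conditioning set.
{mu} satisfies the backdoor criterion.

Yes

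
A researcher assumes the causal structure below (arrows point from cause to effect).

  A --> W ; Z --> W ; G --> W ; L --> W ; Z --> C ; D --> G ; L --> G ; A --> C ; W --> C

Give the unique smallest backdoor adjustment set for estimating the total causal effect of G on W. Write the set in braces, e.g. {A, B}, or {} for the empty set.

{L}

Variables eligible for adjustment (non-descendants of G, excluding G and W): {A, D, L, Z}.
Backdoor paths from G to W:
  P1: G <- L -> W
The empty set is not sufficient: P1 (G <- L -> W) has no collider blocking it and no conditioned non-collider, so it is open.
Try {L}:
  P1: blocked at fork node L ∈ conditioning set.
{L} contains no descendant of G and blocks every backdoor path.
No other singleton works — e.g. {D} leaves P1 open — so {L} is the unique smallest valid adjustment set.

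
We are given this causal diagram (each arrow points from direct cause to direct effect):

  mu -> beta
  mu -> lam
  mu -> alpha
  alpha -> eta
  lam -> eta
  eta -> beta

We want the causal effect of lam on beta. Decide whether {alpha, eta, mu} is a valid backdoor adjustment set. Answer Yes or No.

No

Backdoor paths from lam to beta (paths whose first edge points into lam):
  P1: lam <- mu -> alpha -> eta -> beta
  P2: lam <- mu -> beta
Condition 1 (no descendant of lam in the set): FAILS — eta is a descendant of lam.
Condition 2 (every backdoor path blocked by {alpha, eta, mu}):
  P1: blocked at fork node mu ∈ conditioning set.
  P2: blocked at fork node mu ∈ conditioning set.
{alpha, eta, mu} does not satisfy the backdoor criterion.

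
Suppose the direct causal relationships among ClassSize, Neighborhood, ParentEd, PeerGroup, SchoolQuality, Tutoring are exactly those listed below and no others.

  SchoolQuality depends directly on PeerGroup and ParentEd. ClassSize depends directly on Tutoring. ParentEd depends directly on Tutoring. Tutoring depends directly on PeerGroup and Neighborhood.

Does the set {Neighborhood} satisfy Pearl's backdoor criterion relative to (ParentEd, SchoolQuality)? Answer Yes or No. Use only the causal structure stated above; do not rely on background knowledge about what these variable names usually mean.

No

Backdoor paths from ParentEd to SchoolQuality (paths whose first edge points into ParentEd):
  P1: ParentEd <- Tutoring <- PeerGroup -> SchoolQuality
Condition 1 (no descendant of ParentEd in the set): holds — descendants of ParentEd are {SchoolQuality}; none are in {Neighborhood}.
Condition 2 (every backdoor path blocked by {Neighborhood}):
  P1: open — no interior node is in the conditioning set.
{Neighborhood} does not satisfy the backdoor criterion.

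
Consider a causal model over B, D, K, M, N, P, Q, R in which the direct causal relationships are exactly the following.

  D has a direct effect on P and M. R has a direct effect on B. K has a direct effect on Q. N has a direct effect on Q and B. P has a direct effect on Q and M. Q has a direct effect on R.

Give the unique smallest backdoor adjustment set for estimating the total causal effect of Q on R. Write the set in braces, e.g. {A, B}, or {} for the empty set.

Variables eligible for adjustment (non-descendants of Q, excluding Q and R): {D, K, M, N, P}.
Backdoor paths from Q to R:
  P1: Q <- N -> B <- R
Each backdoor path contains an unconditioned collider, so every path is already blocked with the empty conditioning set:
  P1: blocked at collider B (neither it nor any descendant is in the conditioning set).
The empty set is therefore the unique smallest valid set.

{}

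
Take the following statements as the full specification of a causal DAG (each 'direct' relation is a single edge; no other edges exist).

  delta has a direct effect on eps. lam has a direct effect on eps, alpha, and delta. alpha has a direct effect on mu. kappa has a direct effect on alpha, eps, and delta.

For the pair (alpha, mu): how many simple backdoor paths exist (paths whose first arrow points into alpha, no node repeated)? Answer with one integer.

0

A backdoor path from alpha to mu is any simple undirected path whose first edge points into alpha (i.e. leaves alpha via a parent).
Parents of alpha: {kappa, lam}.
No simple path from any parent of alpha reaches mu without revisiting alpha, so there are no backdoor paths.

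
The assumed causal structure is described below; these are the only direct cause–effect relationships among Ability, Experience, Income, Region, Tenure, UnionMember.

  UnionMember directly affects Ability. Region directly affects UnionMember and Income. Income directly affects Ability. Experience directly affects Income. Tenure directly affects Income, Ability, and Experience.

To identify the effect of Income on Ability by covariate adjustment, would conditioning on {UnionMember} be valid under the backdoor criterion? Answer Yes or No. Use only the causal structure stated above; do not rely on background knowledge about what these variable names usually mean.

No

Backdoor paths from Income to Ability (paths whose first edge points into Income):
  P1: Income <- Region -> UnionMember -> Ability
  P2: Income <- Tenure -> Ability
  P3: Income <- Experience <- Tenure -> Ability
Condition 1 (no descendant of Income in the set): holds — descendants of Income are {Ability}; none are in {UnionMember}.
Condition 2 (every backdoor path blocked by {UnionMember}):
  P1: blocked at chain node UnionMember ∈ conditioning set.
  P2: open — no interior node is in the conditioning set.
  P3: open — no interior node is in the conditioning set.
{UnionMember} does not satisfy the backdoor criterion.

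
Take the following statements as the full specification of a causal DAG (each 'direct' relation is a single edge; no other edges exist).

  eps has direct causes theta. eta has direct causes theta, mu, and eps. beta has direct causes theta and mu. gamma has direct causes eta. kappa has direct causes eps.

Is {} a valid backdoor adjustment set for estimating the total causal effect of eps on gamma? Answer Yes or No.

No

Backdoor paths from eps to gamma (paths whose first edge points into eps):
  P1: eps <- theta -> beta <- mu -> eta -> gamma
  P2: eps <- theta -> eta -> gamma
Condition 1 (no descendant of eps in the set): holds — descendants of eps are {eta, gamma, kappa}; none are in {}.
Condition 2 (every backdoor path blocked by {}):
  P1: blocked at collider beta (neither it nor any descendant is in the conditioning set).
  P2: open — no interior node is in the conditioning set.
{} does not satisfy the backdoor criterion.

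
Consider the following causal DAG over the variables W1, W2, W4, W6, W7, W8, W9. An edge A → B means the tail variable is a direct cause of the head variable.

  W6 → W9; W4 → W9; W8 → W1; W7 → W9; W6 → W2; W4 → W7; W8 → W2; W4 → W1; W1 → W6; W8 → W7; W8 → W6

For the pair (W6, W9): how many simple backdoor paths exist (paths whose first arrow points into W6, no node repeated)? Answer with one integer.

8

A backdoor path from W6 to W9 is any simple undirected path whose first edge points into W6 (i.e. leaves W6 via a parent).
Parents of W6: {W1, W8}.
Enumerating:
  P1: W6 <- W8 -> W1 <- W4 -> W7 -> W9
  P2: W6 <- W8 -> W1 <- W4 -> W9
  P3: W6 <- W8 -> W7 <- W4 -> W9
  P4: W6 <- W8 -> W7 -> W9
  P5: W6 <- W1 <- W8 -> W7 <- W4 -> W9
  P6: W6 <- W1 <- W8 -> W7 -> W9
  P7: W6 <- W1 <- W4 -> W7 -> W9
  P8: W6 <- W1 <- W4 -> W9
That exhausts the simple backdoor paths. Count: 8.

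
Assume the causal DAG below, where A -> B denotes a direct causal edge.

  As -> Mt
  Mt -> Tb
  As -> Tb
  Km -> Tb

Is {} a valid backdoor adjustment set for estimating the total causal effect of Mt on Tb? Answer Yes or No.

Backdoor paths from Mt to Tb (paths whose first edge points into Mt):
  P1: Mt <- As -> Tb
Condition 1 (no descendant of Mt in the set): holds — descendants of Mt are {Tb}; none are in {}.
Condition 2 (every backdoor path blocked by {}):
  P1: open — no interior node is in the conditioning set.
{} does not satisfy the backdoor criterion.

No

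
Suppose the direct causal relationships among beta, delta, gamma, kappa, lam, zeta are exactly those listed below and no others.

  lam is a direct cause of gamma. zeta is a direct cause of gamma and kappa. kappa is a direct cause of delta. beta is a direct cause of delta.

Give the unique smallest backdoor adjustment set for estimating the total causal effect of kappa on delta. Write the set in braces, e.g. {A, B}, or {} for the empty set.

{}

Variables eligible for adjustment (non-descendants of kappa, excluding kappa and delta): {beta, gamma, lam, zeta}.
Backdoor paths from kappa to delta:
  (none)
With no backdoor paths the empty set already satisfies the criterion, and it is trivially minimal.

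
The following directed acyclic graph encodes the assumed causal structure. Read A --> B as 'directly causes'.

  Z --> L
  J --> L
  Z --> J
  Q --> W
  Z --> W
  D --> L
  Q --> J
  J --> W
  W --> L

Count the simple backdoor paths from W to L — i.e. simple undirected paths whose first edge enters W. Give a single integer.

6

A backdoor path from W to L is any simple undirected path whose first edge points into W (i.e. leaves W via a parent).
Parents of W: {J, Q, Z}.
Enumerating:
  P1: W <- Q -> J <- Z -> L
  P2: W <- Q -> J -> L
  P3: W <- Z -> J -> L
  P4: W <- Z -> L
  P5: W <- J <- Z -> L
  P6: W <- J -> L
That exhausts the simple backdoor paths. Count: 6.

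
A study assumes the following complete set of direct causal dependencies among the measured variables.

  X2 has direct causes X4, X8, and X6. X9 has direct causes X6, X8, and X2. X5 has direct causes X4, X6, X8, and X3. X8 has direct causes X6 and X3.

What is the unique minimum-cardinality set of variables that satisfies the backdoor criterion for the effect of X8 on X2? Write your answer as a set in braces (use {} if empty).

Variables eligible for adjustment (non-descendants of X8, excluding X8 and X2): {X3, X4, X6}.
Backdoor paths from X8 to X2:
  P1: X8 <- X3 -> X5 <- X4 -> X2
  P2: X8 <- X3 -> X5 <- X6 -> X2
  P3: X8 <- X3 -> X5 <- X6 -> X9 <- X2
  P4: X8 <- X6 -> X2
  P5: X8 <- X6 -> X9 <- X2
  P6: X8 <- X6 -> X5 <- X4 -> X2
The empty set is not sufficient: P4 (X8 <- X6 -> X2) has no collider blocking it and no conditioned non-collider, so it is open.
Try {X6}:
  P1: blocked at collider X5 (neither it nor any descendant is in the conditioning set).
  P2: blocked at collider X5 (neither it nor any descendant is in the conditioning set).
  P3: blocked at collider X5 (neither it nor any descendant is in the conditioning set).
  P4: blocked at fork node X6 ∈ conditioning set.
  P5: blocked at fork node X6 ∈ conditioning set.
  P6: blocked at fork node X6 ∈ conditioning set.
{X6} contains no descendant of X8 and blocks every backdoor path.
No other singleton works — e.g. {X3} leaves P4 open — so {X6} is the unique smallest valid adjustment set.

{X6}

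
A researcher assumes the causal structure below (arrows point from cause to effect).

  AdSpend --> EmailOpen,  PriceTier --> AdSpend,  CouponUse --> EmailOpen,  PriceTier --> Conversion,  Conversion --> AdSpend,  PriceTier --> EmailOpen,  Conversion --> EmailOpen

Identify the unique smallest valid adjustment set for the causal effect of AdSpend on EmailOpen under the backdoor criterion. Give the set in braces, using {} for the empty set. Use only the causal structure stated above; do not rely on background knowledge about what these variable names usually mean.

{Conversion, PriceTier}

Variables eligible for adjustment (non-descendants of AdSpend, excluding AdSpend and EmailOpen): {Conversion, CouponUse, PriceTier}.
Backdoor paths from AdSpend to EmailOpen:
  P1: AdSpend <- PriceTier -> Conversion -> EmailOpen
  P2: AdSpend <- PriceTier -> EmailOpen
  P3: AdSpend <- Conversion <- PriceTier -> EmailOpen
  P4: AdSpend <- Conversion -> EmailOpen
The empty set is not sufficient: P1 (AdSpend <- PriceTier -> Conversion -> EmailOpen) has no collider blocking it and no conditioned non-collider, so it is open.
Try {Conversion, PriceTier}:
  P1: blocked at fork node PriceTier ∈ conditioning set.
  P2: blocked at fork node PriceTier ∈ conditioning set.
  P3: blocked at chain node Conversion ∈ conditioning set.
  P4: blocked at fork node Conversion ∈ conditioning set.
{Conversion, PriceTier} contains no descendant of AdSpend and blocks every backdoor path.
Every element of {Conversion, PriceTier} is needed (dropping Conversion leaves P4 open; dropping PriceTier leaves P2 open), so no proper subset is valid.
Among all size-2 subsets of the eligible variables, only {Conversion, PriceTier} blocks every backdoor path, so it is the unique smallest valid adjustment set.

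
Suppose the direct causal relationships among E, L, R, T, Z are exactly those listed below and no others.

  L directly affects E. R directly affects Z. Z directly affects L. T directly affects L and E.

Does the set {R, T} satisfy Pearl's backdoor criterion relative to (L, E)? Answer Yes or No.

Backdoor paths from L to E (paths whose first edge points into L):
  P1: L <- T -> E
Condition 1 (no descendant of L in the set): holds — descendants of L are {E}; none are in {R, T}.
Condition 2 (every backdoor path blocked by {R, T}):
  P1: blocked at fork node T ∈ conditioning set.
{R, T} satisfies the backdoor criterion.

Yes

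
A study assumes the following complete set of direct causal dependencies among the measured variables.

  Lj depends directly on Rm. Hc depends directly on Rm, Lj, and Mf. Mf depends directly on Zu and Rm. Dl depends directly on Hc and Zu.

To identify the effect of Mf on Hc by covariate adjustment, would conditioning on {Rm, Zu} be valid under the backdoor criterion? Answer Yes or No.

Yes

Backdoor paths from Mf to Hc (paths whose first edge points into Mf):
  P1: Mf <- Rm -> Lj -> Hc
  P2: Mf <- Rm -> Hc
  P3: Mf <- Zu -> Dl <- Hc
Condition 1 (no descendant of Mf in the set): holds — descendants of Mf are {Dl, Hc}; none are in {Rm, Zu}.
Condition 2 (every backdoor path blocked by {Rm, Zu}):
  P1: blocked at fork node Rm ∈ conditioning set.
  P2: blocked at fork node Rm ∈ conditioning set.
  P3: blocked at fork node Zu ∈ conditioning set.
{Rm, Zu} satisfies the backdoor criterion.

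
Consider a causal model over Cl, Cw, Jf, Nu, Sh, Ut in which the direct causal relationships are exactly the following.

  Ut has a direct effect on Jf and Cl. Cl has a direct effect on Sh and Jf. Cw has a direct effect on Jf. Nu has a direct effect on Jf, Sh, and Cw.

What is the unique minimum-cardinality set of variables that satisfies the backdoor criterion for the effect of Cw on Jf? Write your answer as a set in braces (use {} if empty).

{Nu}

Variables eligible for adjustment (non-descendants of Cw, excluding Cw and Jf): {Cl, Nu, Sh, Ut}.
Backdoor paths from Cw to Jf:
  P1: Cw <- Nu -> Jf
  P2: Cw <- Nu -> Sh <- Cl <- Ut -> Jf
  P3: Cw <- Nu -> Sh <- Cl -> Jf
The empty set is not sufficient: P1 (Cw <- Nu -> Jf) has no collider blocking it and no conditioned non-collider, so it is open.
Try {Nu}:
  P1: blocked at fork node Nu ∈ conditioning set.
  P2: blocked at fork node Nu ∈ conditioning set.
  P3: blocked at fork node Nu ∈ conditioning set.
{Nu} contains no descendant of Cw and blocks every backdoor path.
No other singleton works — e.g. {Ut} leaves P1 open — so {Nu} is the unique smallest valid adjustment set.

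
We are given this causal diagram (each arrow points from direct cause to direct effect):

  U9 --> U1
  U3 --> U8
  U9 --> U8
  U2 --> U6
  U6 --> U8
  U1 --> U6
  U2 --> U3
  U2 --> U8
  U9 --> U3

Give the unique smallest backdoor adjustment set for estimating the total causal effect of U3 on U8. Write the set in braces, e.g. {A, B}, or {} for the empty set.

{U2, U9}

Variables eligible for adjustment (non-descendants of U3, excluding U3 and U8): {U1, U2, U6, U9}.
Backdoor paths from U3 to U8:
  P1: U3 <- U9 -> U1 -> U6 <- U2 -> U8
  P2: U3 <- U9 -> U1 -> U6 -> U8
  P3: U3 <- U9 -> U8
  P4: U3 <- U2 -> U6 <- U1 <- U9 -> U8
  P5: U3 <- U2 -> U6 -> U8
  P6: U3 <- U2 -> U8
The empty set is not sufficient: P2 (U3 <- U9 -> U1 -> U6 -> U8) has no collider blocking it and no conditioned non-collider, so it is open.
Try {U2, U9}:
  P1: blocked at fork node U9 ∈ conditioning set.
  P2: blocked at fork node U9 ∈ conditioning set.
  P3: blocked at fork node U9 ∈ conditioning set.
  P4: blocked at fork node U2 ∈ conditioning set.
  P5: blocked at fork node U2 ∈ conditioning set.
  P6: blocked at fork node U2 ∈ conditioning set.
{U2, U9} contains no descendant of U3 and blocks every backdoor path.
Every element of {U2, U9} is needed (dropping U2 leaves P5 open; dropping U9 leaves P2 open), so no proper subset is valid.
Among all size-2 subsets of the eligible variables, only {U2, U9} blocks every backdoor path, so it is the unique smallest valid adjustment set.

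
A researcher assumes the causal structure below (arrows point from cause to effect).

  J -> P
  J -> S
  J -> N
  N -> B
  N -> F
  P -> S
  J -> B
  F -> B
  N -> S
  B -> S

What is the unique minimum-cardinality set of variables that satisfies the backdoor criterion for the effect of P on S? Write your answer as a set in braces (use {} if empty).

Variables eligible for adjustment (non-descendants of P, excluding P and S): {B, F, J, N}.
Backdoor paths from P to S:
  P1: P <- J -> N -> F -> B -> S
  P2: P <- J -> N -> B -> S
  P3: P <- J -> N -> S
  P4: P <- J -> B <- N -> S
  P5: P <- J -> B <- F <- N -> S
  P6: P <- J -> B -> S
  P7: P <- J -> S
The empty set is not sufficient: P1 (P <- J -> N -> F -> B -> S) has no collider blocking it and no conditioned non-collider, so it is open.
Try {J}:
  P1: blocked at fork node J ∈ conditioning set.
  P2: blocked at fork node J ∈ conditioning set.
  P3: blocked at fork node J ∈ conditioning set.
  P4: blocked at fork node J ∈ conditioning set.
  P5: blocked at fork node J ∈ conditioning set.
  P6: blocked at fork node J ∈ conditioning set.
  P7: blocked at fork node J ∈ conditioning set.
{J} contains no descendant of P and blocks every backdoor path.
No other singleton works — e.g. {N} leaves P6 open — so {J} is the unique smallest valid adjustment set.

{J}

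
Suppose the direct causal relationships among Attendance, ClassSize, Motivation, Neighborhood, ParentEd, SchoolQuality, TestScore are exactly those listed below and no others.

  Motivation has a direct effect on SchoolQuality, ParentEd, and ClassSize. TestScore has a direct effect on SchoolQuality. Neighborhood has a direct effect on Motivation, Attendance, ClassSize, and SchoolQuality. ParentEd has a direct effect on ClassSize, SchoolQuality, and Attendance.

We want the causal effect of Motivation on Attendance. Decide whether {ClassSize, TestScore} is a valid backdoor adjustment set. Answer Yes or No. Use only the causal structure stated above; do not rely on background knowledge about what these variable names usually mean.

Backdoor paths from Motivation to Attendance (paths whose first edge points into Motivation):
  P1: Motivation <- Neighborhood -> ClassSize <- ParentEd -> Attendance
  P2: Motivation <- Neighborhood -> Attendance
  P3: Motivation <- Neighborhood -> SchoolQuality <- ParentEd -> Attendance
Condition 1 (no descendant of Motivation in the set): FAILS — ClassSize is a descendant of Motivation.
Condition 2 (every backdoor path blocked by {ClassSize, TestScore}):
  P1: open — collider(s) ClassSize are conditioned on (or have a conditioned descendant) and no non-collider on the path is in the set.
  P2: open — no interior node is in the conditioning set.
  P3: blocked at collider SchoolQuality (neither it nor any descendant is in the conditioning set).
{ClassSize, TestScore} does not satisfy the backdoor criterion.

No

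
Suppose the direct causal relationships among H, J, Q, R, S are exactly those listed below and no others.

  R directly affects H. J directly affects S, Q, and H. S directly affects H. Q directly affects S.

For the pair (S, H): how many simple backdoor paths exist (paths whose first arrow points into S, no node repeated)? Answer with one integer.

A backdoor path from S to H is any simple undirected path whose first edge points into S (i.e. leaves S via a parent).
Parents of S: {J, Q}.
Enumerating:
  P1: S <- J -> H
  P2: S <- Q <- J -> H
That exhausts the simple backdoor paths. Count: 2.

2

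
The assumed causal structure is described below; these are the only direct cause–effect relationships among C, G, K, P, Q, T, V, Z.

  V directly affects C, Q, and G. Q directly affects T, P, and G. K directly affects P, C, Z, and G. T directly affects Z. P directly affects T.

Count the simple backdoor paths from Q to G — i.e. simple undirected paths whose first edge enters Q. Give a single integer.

2

A backdoor path from Q to G is any simple undirected path whose first edge points into Q (i.e. leaves Q via a parent).
Parents of Q: {V}.
Enumerating:
  P1: Q <- V -> C <- K -> G
  P2: Q <- V -> G
That exhausts the simple backdoor paths. Count: 2.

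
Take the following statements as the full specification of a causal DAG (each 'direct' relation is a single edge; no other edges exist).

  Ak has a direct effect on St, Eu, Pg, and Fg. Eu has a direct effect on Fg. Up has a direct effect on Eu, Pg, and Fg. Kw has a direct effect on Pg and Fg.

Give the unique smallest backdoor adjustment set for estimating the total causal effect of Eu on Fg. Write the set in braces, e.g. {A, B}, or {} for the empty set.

{Ak, Up}

Variables eligible for adjustment (non-descendants of Eu, excluding Eu and Fg): {Ak, Kw, Pg, St, Up}.
Backdoor paths from Eu to Fg:
  P1: Eu <- Up -> Pg <- Kw -> Fg
  P2: Eu <- Up -> Pg <- Ak -> Fg
  P3: Eu <- Up -> Fg
  P4: Eu <- Ak -> Pg <- Kw -> Fg
  P5: Eu <- Ak -> Pg <- Up -> Fg
  P6: Eu <- Ak -> Fg
The empty set is not sufficient: P3 (Eu <- Up -> Fg) has no collider blocking it and no conditioned non-collider, so it is open.
Try {Ak, Up}:
  P1: blocked at fork node Up ∈ conditioning set.
  P2: blocked at fork node Up ∈ conditioning set.
  P3: blocked at fork node Up ∈ conditioning set.
  P4: blocked at fork node Ak ∈ conditioning set.
  P5: blocked at fork node Ak ∈ conditioning set.
  P6: blocked at fork node Ak ∈ conditioning set.
{Ak, Up} contains no descendant of Eu and blocks every backdoor path.
Every element of {Ak, Up} is needed (dropping Ak leaves P6 open; dropping Up leaves P3 open), so no proper subset is valid.
Among all size-2 subsets of the eligible variables, only {Ak, Up} blocks every backdoor path, so it is the unique smallest valid adjustment set.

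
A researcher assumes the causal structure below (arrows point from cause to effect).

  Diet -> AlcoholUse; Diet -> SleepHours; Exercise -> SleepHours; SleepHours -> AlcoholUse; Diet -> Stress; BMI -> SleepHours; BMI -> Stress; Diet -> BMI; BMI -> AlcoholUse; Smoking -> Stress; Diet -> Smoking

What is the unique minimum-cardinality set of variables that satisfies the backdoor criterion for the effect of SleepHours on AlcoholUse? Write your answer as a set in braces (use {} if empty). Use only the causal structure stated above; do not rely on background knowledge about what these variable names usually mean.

{BMI, Diet}

Variables eligible for adjustment (non-descendants of SleepHours, excluding SleepHours and AlcoholUse): {BMI, Diet, Exercise, Smoking, Stress}.
Backdoor paths from SleepHours to AlcoholUse:
  P1: SleepHours <- Diet -> BMI -> AlcoholUse
  P2: SleepHours <- Diet -> Smoking -> Stress <- BMI -> AlcoholUse
  P3: SleepHours <- Diet -> AlcoholUse
  P4: SleepHours <- Diet -> Stress <- BMI -> AlcoholUse
  P5: SleepHours <- BMI <- Diet -> AlcoholUse
  P6: SleepHours <- BMI -> AlcoholUse
  P7: SleepHours <- BMI -> Stress <- Diet -> AlcoholUse
  P8: SleepHours <- BMI -> Stress <- Smoking <- Diet -> AlcoholUse
The empty set is not sufficient: P1 (SleepHours <- Diet -> BMI -> AlcoholUse) has no collider blocking it and no conditioned non-collider, so it is open.
Try {BMI, Diet}:
  P1: blocked at fork node Diet ∈ conditioning set.
  P2: blocked at fork node Diet ∈ conditioning set.
  P3: blocked at fork node Diet ∈ conditioning set.
  P4: blocked at fork node Diet ∈ conditioning set.
  P5: blocked at chain node BMI ∈ conditioning set.
  P6: blocked at fork node BMI ∈ conditioning set.
  P7: blocked at fork node BMI ∈ conditioning set.
  P8: blocked at fork node BMI ∈ conditioning set.
{BMI, Diet} contains no descendant of SleepHours and blocks every backdoor path.
Every element of {BMI, Diet} is needed (dropping BMI leaves P6 open; dropping Diet leaves P3 open), so no proper subset is valid.
Among all size-2 subsets of the eligible variables, only {BMI, Diet} blocks every backdoor path, so it is the unique smallest valid adjustment set.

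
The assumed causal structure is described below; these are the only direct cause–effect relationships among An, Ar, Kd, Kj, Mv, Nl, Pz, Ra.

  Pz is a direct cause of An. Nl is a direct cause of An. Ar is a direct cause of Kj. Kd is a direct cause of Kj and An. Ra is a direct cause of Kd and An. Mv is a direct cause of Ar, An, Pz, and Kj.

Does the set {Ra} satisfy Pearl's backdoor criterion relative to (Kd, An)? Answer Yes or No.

Yes

Backdoor paths from Kd to An (paths whose first edge points into Kd):
  P1: Kd <- Ra -> An
Condition 1 (no descendant of Kd in the set): holds — descendants of Kd are {An, Kj}; none are in {Ra}.
Condition 2 (every backdoor path blocked by {Ra}):
  P1: blocked at fork node Ra ∈ conditioning set.
{Ra} satisfies the backdoor criterion.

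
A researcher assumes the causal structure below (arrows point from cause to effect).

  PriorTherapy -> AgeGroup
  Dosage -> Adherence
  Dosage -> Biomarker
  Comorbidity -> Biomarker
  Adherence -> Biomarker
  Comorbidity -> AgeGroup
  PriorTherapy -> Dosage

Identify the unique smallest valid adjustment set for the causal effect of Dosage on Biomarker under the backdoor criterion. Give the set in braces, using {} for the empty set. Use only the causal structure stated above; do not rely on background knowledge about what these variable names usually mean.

Variables eligible for adjustment (non-descendants of Dosage, excluding Dosage and Biomarker): {AgeGroup, Comorbidity, PriorTherapy}.
Backdoor paths from Dosage to Biomarker:
  P1: Dosage <- PriorTherapy -> AgeGroup <- Comorbidity -> Biomarker
Each backdoor path contains an unconditioned collider, so every path is already blocked with the empty conditioning set:
  P1: blocked at collider AgeGroup (neither it nor any descendant is in the conditioning set).
The empty set is therefore the unique smallest valid set.

{}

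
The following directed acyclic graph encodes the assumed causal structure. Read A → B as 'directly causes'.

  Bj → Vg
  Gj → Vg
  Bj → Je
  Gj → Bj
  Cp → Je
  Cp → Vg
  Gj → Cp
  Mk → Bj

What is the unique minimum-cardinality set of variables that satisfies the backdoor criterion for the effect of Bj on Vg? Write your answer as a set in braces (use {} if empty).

Variables eligible for adjustment (non-descendants of Bj, excluding Bj and Vg): {Cp, Gj, Mk}.
Backdoor paths from Bj to Vg:
  P1: Bj <- Gj -> Cp -> Vg
  P2: Bj <- Gj -> Vg
The empty set is not sufficient: P1 (Bj <- Gj -> Cp -> Vg) has no collider blocking it and no conditioned non-collider, so it is open.
Try {Gj}:
  P1: blocked at fork node Gj ∈ conditioning set.
  P2: blocked at fork node Gj ∈ conditioning set.
{Gj} contains no descendant of Bj and blocks every backdoor path.
No other singleton works — e.g. {Mk} leaves P1 open — so {Gj} is the unique smallest valid adjustment set.

{Gj}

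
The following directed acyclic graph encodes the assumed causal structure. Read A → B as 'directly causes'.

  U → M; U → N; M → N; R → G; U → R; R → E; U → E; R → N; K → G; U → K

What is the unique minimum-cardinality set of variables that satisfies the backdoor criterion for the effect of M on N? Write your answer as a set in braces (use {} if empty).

Variables eligible for adjustment (non-descendants of M, excluding M and N): {E, G, K, R, U}.
Backdoor paths from M to N:
  P1: M <- U -> R -> N
  P2: M <- U -> E <- R -> N
  P3: M <- U -> N
  P4: M <- U -> K -> G <- R -> N
The empty set is not sufficient: P1 (M <- U -> R -> N) has no collider blocking it and no conditioned non-collider, so it is open.
Try {U}:
  P1: blocked at fork node U ∈ conditioning set.
  P2: blocked at fork node U ∈ conditioning set.
  P3: blocked at fork node U ∈ conditioning set.
  P4: blocked at fork node U ∈ conditioning set.
{U} contains no descendant of M and blocks every backdoor path.
No other singleton works — e.g. {R} leaves P3 open — so {U} is the unique smallest valid adjustment set.

{U}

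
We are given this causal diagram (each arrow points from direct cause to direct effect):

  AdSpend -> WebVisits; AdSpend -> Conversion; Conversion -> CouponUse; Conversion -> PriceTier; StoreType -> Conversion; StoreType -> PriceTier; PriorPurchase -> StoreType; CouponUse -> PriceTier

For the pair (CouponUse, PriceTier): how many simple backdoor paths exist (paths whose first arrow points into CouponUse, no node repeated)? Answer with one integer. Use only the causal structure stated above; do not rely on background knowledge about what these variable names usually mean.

A backdoor path from CouponUse to PriceTier is any simple undirected path whose first edge points into CouponUse (i.e. leaves CouponUse via a parent).
Parents of CouponUse: {Conversion}.
Enumerating:
  P1: CouponUse <- Conversion <- StoreType -> PriceTier
  P2: CouponUse <- Conversion -> PriceTier
That exhausts the simple backdoor paths. Count: 2.

2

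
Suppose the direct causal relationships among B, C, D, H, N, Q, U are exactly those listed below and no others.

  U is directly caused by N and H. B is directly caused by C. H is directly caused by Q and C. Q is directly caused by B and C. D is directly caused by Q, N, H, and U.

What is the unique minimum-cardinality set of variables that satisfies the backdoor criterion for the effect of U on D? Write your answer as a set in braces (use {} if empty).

{H, N}

Variables eligible for adjustment (non-descendants of U, excluding U and D): {B, C, H, N, Q}.
Backdoor paths from U to D:
  P1: U <- H <- C -> B -> Q -> D
  P2: U <- H <- C -> Q -> D
  P3: U <- H <- Q -> D
  P4: U <- H -> D
  P5: U <- N -> D
The empty set is not sufficient: P1 (U <- H <- C -> B -> Q -> D) has no collider blocking it and no conditioned non-collider, so it is open.
Try {H, N}:
  P1: blocked at chain node H ∈ conditioning set.
  P2: blocked at chain node H ∈ conditioning set.
  P3: blocked at chain node H ∈ conditioning set.
  P4: blocked at fork node H ∈ conditioning set.
  P5: blocked at fork node N ∈ conditioning set.
{H, N} contains no descendant of U and blocks every backdoor path.
Every element of {H, N} is needed (dropping H leaves P1 open; dropping N leaves P5 open), so no proper subset is valid.
Among all size-2 subsets of the eligible variables, only {H, N} blocks every backdoor path, so it is the unique smallest valid adjustment set.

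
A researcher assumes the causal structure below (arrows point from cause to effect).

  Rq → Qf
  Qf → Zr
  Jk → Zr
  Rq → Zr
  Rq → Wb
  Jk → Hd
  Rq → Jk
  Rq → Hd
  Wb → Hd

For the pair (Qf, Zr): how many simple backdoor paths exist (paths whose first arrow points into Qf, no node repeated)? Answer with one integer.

A backdoor path from Qf to Zr is any simple undirected path whose first edge points into Qf (i.e. leaves Qf via a parent).
Parents of Qf: {Rq}.
Enumerating:
  P1: Qf <- Rq -> Jk -> Zr
  P2: Qf <- Rq -> Wb -> Hd <- Jk -> Zr
  P3: Qf <- Rq -> Zr
  P4: Qf <- Rq -> Hd <- Jk -> Zr
That exhausts the simple backdoor paths. Count: 4.

4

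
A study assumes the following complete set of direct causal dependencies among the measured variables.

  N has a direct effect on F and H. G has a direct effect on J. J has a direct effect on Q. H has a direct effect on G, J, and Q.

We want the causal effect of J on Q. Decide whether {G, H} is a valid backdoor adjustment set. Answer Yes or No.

Yes

Backdoor paths from J to Q (paths whose first edge points into J):
  P1: J <- H -> Q
  P2: J <- G <- H -> Q
Condition 1 (no descendant of J in the set): holds — descendants of J are {Q}; none are in {G, H}.
Condition 2 (every backdoor path blocked by {G, H}):
  P1: blocked at fork node H ∈ conditioning set.
  P2: blocked at chain node G ∈ conditioning set.
{G, H} satisfies the backdoor criterion.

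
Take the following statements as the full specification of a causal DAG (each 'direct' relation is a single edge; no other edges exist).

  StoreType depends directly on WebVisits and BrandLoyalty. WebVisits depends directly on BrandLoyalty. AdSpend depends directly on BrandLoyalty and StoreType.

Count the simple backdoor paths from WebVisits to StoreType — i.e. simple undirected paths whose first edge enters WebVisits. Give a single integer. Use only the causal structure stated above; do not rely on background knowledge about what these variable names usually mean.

A backdoor path from WebVisits to StoreType is any simple undirected path whose first edge points into WebVisits (i.e. leaves WebVisits via a parent).
Parents of WebVisits: {BrandLoyalty}.
Enumerating:
  P1: WebVisits <- BrandLoyalty -> StoreType
  P2: WebVisits <- BrandLoyalty -> AdSpend <- StoreType
That exhausts the simple backdoor paths. Count: 2.

2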